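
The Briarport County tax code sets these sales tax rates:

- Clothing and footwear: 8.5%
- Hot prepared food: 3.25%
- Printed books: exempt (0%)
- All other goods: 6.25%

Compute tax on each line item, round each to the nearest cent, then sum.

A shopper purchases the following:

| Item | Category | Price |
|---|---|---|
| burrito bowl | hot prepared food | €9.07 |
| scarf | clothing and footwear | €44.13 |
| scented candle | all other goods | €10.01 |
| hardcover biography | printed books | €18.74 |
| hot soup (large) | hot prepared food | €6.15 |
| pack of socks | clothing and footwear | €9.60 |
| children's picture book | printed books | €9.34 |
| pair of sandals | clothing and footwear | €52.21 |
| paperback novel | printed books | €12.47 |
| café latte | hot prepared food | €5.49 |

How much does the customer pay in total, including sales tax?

Burrito bowl €9.07: hot prepared food → 3.25% → €0.29
Scarf €44.13: clothing and footwear → 8.5% → €3.75
Scented candle €10.01: all other goods → 6.25% → €0.63
Hardcover biography €18.74: printed books → 0% → €0.00
Hot soup (large) €6.15: hot prepared food → 3.25% → €0.20
Pack of socks €9.60: clothing and footwear → 8.5% → €0.82
Children's picture book €9.34: printed books → 0% → €0.00
Pair of sandals €52.21: clothing and footwear → 8.5% → €4.44
Paperback novel €12.47: printed books → 0% → €0.00
Café latte €5.49: hot prepared food → 3.25% → €0.18
Subtotal = €177.21; tax = €10.31; total due = €187.52

€187.52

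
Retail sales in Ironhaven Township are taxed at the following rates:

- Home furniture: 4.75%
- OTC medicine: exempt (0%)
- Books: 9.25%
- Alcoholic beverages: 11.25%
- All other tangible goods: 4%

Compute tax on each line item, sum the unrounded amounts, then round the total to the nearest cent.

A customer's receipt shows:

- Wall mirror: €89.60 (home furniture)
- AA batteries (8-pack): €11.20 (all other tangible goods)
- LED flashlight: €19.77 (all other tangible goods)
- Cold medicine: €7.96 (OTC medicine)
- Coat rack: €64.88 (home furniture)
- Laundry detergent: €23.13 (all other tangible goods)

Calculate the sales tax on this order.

€9.50

Wall mirror €89.60: home furniture → 4.75% → €4.256
AA batteries (8-pack) €11.20: all other tangible goods → 4% → €0.448
LED flashlight €19.77: all other tangible goods → 4% → €0.7908
Cold medicine €7.96: OTC medicine → 0% → €0.00
Coat rack €64.88: home furniture → 4.75% → €3.0818
Laundry detergent €23.13: all other tangible goods → 4% → €0.9252
Unrounded tax sum = €9.5018 → €9.50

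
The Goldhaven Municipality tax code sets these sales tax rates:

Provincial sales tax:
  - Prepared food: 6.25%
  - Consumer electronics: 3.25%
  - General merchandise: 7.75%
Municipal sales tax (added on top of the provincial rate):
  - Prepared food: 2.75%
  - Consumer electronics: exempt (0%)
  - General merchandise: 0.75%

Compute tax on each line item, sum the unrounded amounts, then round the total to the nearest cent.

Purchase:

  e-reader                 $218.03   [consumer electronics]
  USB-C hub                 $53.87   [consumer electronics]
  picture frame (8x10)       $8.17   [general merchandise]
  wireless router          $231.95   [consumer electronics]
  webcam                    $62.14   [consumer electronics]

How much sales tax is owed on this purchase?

E-reader $218.03: consumer electronics → 3.25% + 0% municipal = 3.25% → $7.085975
USB-C hub $53.87: consumer electronics → 3.25% + 0% municipal = 3.25% → $1.750775
Picture frame (8x10) $8.17: general merchandise → 7.75% + 0.75% municipal = 8.5% → $0.69445
Wireless router $231.95: consumer electronics → 3.25% + 0% municipal = 3.25% → $7.538375
Webcam $62.14: consumer electronics → 3.25% + 0% municipal = 3.25% → $2.01955
Unrounded tax sum = $19.089125 → $19.09

$19.09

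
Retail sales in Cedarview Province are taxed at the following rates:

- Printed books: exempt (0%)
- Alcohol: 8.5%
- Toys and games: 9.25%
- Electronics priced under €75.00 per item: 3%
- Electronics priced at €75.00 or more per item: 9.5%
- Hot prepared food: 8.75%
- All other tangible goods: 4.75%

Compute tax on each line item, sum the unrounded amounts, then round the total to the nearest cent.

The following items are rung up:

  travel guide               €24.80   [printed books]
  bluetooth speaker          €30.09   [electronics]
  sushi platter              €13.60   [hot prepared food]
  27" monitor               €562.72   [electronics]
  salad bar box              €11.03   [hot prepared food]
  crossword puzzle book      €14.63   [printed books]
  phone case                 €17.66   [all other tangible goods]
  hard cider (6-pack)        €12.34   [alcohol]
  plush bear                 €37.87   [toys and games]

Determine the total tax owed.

€61.91

Travel guide €24.80: printed books → 0% → €0.00
Bluetooth speaker €30.09: electronics, under €75.00 → 3% → €0.9027
Sushi platter €13.60: hot prepared food → 8.75% → €1.19
27" monitor €562.72: electronics, €75.00 or more → 9.5% → €53.4584
Salad bar box €11.03: hot prepared food → 8.75% → €0.965125
Crossword puzzle book €14.63: printed books → 0% → €0.00
Phone case €17.66: all other tangible goods → 4.75% → €0.83885
Hard cider (6-pack) €12.34: alcohol → 8.5% → €1.0489
Plush bear €37.87: toys and games → 9.25% → €3.502975
Unrounded tax sum = €61.90695 → €61.91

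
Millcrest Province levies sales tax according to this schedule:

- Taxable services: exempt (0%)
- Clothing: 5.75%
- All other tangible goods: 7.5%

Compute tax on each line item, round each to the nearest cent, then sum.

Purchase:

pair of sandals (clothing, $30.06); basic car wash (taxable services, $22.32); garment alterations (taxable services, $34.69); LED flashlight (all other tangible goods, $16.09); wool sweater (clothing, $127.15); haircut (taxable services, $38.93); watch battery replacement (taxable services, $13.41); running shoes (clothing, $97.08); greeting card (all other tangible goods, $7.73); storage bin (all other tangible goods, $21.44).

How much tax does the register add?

Pair of sandals $30.06: clothing → 5.75% → $1.73
Basic car wash $22.32: taxable services → 0% → $0.00
Garment alterations $34.69: taxable services → 0% → $0.00
LED flashlight $16.09: all other tangible goods → 7.5% → $1.21
Wool sweater $127.15: clothing → 5.75% → $7.31
Haircut $38.93: taxable services → 0% → $0.00
Watch battery replacement $13.41: taxable services → 0% → $0.00
Running shoes $97.08: clothing → 5.75% → $5.58
Greeting card $7.73: all other tangible goods → 7.5% → $0.58
Storage bin $21.44: all other tangible goods → 7.5% → $1.61
Total tax = $1.73 + $1.21 + $7.31 + $5.58 + $0.58 + $1.61 = $18.02

$18.02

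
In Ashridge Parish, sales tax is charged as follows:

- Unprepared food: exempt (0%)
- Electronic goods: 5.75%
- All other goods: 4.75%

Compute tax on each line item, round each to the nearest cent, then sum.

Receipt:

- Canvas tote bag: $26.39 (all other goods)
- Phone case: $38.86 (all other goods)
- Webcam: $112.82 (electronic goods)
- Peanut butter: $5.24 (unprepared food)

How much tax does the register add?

Canvas tote bag $26.39: all other goods → 4.75% → $1.25
Phone case $38.86: all other goods → 4.75% → $1.85
Webcam $112.82: electronic goods → 5.75% → $6.49
Peanut butter $5.24: unprepared food → 0% → $0.00
Total tax = $1.25 + $1.85 + $6.49 = $9.59

$9.59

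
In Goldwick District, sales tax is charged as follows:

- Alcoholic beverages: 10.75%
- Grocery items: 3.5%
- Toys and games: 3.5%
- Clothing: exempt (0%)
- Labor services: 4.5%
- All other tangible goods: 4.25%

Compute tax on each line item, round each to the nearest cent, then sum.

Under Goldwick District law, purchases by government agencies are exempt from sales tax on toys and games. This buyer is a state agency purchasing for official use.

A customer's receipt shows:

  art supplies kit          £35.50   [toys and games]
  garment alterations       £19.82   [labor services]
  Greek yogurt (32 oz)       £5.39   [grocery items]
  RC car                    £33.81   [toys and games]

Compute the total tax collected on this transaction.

Art supplies kit £35.50: toys and games, buyer-exempt → 0% → £0.00
Garment alterations £19.82: labor services → 4.5% → £0.89
Greek yogurt (32 oz) £5.39: grocery items → 3.5% → £0.19
RC car £33.81: toys and games, buyer-exempt → 0% → £0.00
Total tax = £0.89 + £0.19 = £1.08

£1.08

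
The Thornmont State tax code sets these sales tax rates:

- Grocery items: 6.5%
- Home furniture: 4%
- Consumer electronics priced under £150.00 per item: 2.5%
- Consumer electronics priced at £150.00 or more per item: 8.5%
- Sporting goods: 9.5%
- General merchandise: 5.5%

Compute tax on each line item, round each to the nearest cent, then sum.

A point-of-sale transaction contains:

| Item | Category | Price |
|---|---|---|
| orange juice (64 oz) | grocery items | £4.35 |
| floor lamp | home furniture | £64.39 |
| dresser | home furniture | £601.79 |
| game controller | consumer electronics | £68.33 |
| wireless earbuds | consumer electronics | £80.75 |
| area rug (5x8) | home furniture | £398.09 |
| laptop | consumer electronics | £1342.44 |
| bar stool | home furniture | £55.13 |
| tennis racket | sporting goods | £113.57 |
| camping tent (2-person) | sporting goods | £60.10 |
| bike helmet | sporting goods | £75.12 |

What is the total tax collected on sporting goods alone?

Tennis racket £113.57: sporting goods → 9.5% → £10.79
Camping tent (2-person) £60.10: sporting goods → 9.5% → £5.71
Bike helmet £75.12: sporting goods → 9.5% → £7.14
Tax on sporting goods = £10.79 + £5.71 + £7.14 = £23.64

£23.64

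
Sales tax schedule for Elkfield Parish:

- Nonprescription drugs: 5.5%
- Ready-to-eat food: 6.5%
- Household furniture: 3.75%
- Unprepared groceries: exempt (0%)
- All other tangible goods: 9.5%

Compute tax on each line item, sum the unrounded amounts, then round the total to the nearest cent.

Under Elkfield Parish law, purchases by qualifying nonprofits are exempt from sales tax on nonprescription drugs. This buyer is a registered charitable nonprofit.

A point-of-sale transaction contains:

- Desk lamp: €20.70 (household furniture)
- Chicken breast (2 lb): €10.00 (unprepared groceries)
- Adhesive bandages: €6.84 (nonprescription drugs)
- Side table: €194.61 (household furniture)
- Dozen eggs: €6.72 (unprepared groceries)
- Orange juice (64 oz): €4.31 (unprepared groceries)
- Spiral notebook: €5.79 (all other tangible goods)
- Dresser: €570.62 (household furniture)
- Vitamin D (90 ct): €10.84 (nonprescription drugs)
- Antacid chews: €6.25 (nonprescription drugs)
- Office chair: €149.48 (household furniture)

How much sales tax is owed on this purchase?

Desk lamp €20.70: household furniture → 3.75% → €0.77625
Chicken breast (2 lb) €10.00: unprepared groceries → 0% → €0.00
Adhesive bandages €6.84: nonprescription drugs, buyer-exempt → 0% → €0.00
Side table €194.61: household furniture → 3.75% → €7.297875
Dozen eggs €6.72: unprepared groceries → 0% → €0.00
Orange juice (64 oz) €4.31: unprepared groceries → 0% → €0.00
Spiral notebook €5.79: all other tangible goods → 9.5% → €0.55005
Dresser €570.62: household furniture → 3.75% → €21.39825
Vitamin D (90 ct) €10.84: nonprescription drugs, buyer-exempt → 0% → €0.00
Antacid chews €6.25: nonprescription drugs, buyer-exempt → 0% → €0.00
Office chair €149.48: household furniture → 3.75% → €5.6055
Unrounded tax sum = €35.627925 → €35.63

€35.63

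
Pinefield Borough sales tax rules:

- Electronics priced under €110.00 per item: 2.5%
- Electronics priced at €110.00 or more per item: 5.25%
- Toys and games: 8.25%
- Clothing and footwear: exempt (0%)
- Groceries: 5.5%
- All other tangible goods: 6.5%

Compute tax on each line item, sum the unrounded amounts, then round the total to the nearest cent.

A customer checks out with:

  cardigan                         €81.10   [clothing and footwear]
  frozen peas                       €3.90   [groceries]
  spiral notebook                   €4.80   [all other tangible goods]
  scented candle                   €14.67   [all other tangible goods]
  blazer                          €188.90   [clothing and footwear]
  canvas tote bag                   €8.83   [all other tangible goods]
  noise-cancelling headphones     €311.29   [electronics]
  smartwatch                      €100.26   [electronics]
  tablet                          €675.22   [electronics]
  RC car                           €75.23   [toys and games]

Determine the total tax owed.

Cardigan €81.10: clothing and footwear → 0% → €0.00
Frozen peas €3.90: groceries → 5.5% → €0.2145
Spiral notebook €4.80: all other tangible goods → 6.5% → €0.312
Scented candle €14.67: all other tangible goods → 6.5% → €0.95355
Blazer €188.90: clothing and footwear → 0% → €0.00
Canvas tote bag €8.83: all other tangible goods → 6.5% → €0.57395
Noise-cancelling headphones €311.29: electronics, €110.00 or more → 5.25% → €16.342725
Smartwatch €100.26: electronics, under €110.00 → 2.5% → €2.5065
Tablet €675.22: electronics, €110.00 or more → 5.25% → €35.44905
RC car €75.23: toys and games → 8.25% → €6.206475
Unrounded tax sum = €62.55875 → €62.56

€62.56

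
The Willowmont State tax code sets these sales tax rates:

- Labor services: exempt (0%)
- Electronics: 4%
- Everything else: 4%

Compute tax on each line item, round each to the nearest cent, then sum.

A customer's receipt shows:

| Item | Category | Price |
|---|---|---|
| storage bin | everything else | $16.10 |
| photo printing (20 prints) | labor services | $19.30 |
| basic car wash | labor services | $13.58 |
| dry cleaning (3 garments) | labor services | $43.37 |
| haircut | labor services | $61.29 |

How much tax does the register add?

$0.64

Storage bin $16.10: everything else → 4% → $0.64
Photo printing (20 prints) $19.30: labor services → 0% → $0.00
Basic car wash $13.58: labor services → 0% → $0.00
Dry cleaning (3 garments) $43.37: labor services → 0% → $0.00
Haircut $61.29: labor services → 0% → $0.00
Total tax = $0.64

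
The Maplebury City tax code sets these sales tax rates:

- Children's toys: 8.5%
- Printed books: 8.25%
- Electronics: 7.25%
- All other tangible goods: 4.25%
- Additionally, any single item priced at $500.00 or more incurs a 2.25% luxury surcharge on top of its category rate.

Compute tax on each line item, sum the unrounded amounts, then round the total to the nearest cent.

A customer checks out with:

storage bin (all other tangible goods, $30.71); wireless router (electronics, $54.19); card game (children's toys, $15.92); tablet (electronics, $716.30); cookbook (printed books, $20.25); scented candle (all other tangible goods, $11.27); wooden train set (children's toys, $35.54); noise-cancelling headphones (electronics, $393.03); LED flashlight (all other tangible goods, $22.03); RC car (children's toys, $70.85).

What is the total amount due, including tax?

Storage bin $30.71: all other tangible goods → 4.25% → $1.305175
Wireless router $54.19: electronics → 7.25% → $3.928775
Card game $15.92: children's toys → 8.5% → $1.3532
Tablet $716.30: electronics → 7.25% + 2.25% surcharge = 9.5% → $68.0485
Cookbook $20.25: printed books → 8.25% → $1.670625
Scented candle $11.27: all other tangible goods → 4.25% → $0.478975
Wooden train set $35.54: children's toys → 8.5% → $3.0209
Noise-cancelling headphones $393.03: electronics → 7.25% → $28.494675
LED flashlight $22.03: all other tangible goods → 4.25% → $0.936275
RC car $70.85: children's toys → 8.5% → $6.02225
Subtotal = $1370.09; unrounded tax = $115.25935 → $115.26; total due = $1485.35

$1485.35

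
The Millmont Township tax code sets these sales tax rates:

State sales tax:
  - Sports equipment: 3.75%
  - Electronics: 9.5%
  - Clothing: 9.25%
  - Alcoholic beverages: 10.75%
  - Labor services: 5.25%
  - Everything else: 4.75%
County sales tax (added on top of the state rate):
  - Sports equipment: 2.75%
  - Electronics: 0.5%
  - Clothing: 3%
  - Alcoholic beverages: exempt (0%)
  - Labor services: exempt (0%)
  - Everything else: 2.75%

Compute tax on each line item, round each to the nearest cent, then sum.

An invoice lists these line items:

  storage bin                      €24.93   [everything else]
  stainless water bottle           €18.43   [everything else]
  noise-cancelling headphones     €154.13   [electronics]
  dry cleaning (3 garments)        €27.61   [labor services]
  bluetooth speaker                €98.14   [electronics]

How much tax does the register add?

Storage bin €24.93: everything else → 4.75% + 2.75% county = 7.5% → €1.87
Stainless water bottle €18.43: everything else → 4.75% + 2.75% county = 7.5% → €1.38
Noise-cancelling headphones €154.13: electronics → 9.5% + 0.5% county = 10% → €15.41
Dry cleaning (3 garments) €27.61: labor services → 5.25% + 0% county = 5.25% → €1.45
Bluetooth speaker €98.14: electronics → 9.5% + 0.5% county = 10% → €9.81
Total tax = €1.87 + €1.38 + €15.41 + €1.45 + €9.81 = €29.92

€29.92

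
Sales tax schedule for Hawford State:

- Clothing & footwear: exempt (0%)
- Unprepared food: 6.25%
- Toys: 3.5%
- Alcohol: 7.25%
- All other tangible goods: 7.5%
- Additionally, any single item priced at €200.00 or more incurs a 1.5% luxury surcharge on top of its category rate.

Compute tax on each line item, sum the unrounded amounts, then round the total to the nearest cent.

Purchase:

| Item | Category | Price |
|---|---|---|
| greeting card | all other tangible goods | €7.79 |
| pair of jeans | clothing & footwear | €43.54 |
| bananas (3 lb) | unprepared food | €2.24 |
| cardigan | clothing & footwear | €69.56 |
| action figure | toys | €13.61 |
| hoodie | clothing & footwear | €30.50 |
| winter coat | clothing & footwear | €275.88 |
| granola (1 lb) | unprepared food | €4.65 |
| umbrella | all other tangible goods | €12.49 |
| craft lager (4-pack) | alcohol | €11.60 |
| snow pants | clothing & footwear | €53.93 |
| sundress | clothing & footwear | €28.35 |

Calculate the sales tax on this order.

€7.41

Greeting card €7.79: all other tangible goods → 7.5% → €0.58425
Pair of jeans €43.54: clothing & footwear → 0% → €0.00
Bananas (3 lb) €2.24: unprepared food → 6.25% → €0.14
Cardigan €69.56: clothing & footwear → 0% → €0.00
Action figure €13.61: toys → 3.5% → €0.47635
Hoodie €30.50: clothing & footwear → 0% → €0.00
Winter coat €275.88: clothing & footwear → 0% + 1.5% surcharge = 1.5% → €4.1382
Granola (1 lb) €4.65: unprepared food → 6.25% → €0.290625
Umbrella €12.49: all other tangible goods → 7.5% → €0.93675
Craft lager (4-pack) €11.60: alcohol → 7.25% → €0.841
Snow pants €53.93: clothing & footwear → 0% → €0.00
Sundress €28.35: clothing & footwear → 0% → €0.00
Unrounded tax sum = €7.407175 → €7.41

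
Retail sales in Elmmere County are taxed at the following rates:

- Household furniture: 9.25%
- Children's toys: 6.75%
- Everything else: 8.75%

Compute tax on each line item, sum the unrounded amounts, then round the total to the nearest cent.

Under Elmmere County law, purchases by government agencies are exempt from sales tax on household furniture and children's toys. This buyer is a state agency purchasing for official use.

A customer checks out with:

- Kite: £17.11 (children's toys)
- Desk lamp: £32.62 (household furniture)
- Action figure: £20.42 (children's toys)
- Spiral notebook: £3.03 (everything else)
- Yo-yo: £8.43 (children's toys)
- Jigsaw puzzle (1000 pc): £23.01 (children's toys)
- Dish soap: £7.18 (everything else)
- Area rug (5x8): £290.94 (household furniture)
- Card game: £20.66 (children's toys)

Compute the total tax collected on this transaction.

£0.89

Kite £17.11: children's toys, buyer-exempt → 0% → £0.00
Desk lamp £32.62: household furniture, buyer-exempt → 0% → £0.00
Action figure £20.42: children's toys, buyer-exempt → 0% → £0.00
Spiral notebook £3.03: everything else → 8.75% → £0.265125
Yo-yo £8.43: children's toys, buyer-exempt → 0% → £0.00
Jigsaw puzzle (1000 pc) £23.01: children's toys, buyer-exempt → 0% → £0.00
Dish soap £7.18: everything else → 8.75% → £0.62825
Area rug (5x8) £290.94: household furniture, buyer-exempt → 0% → £0.00
Card game £20.66: children's toys, buyer-exempt → 0% → £0.00
Unrounded tax sum = £0.893375 → £0.89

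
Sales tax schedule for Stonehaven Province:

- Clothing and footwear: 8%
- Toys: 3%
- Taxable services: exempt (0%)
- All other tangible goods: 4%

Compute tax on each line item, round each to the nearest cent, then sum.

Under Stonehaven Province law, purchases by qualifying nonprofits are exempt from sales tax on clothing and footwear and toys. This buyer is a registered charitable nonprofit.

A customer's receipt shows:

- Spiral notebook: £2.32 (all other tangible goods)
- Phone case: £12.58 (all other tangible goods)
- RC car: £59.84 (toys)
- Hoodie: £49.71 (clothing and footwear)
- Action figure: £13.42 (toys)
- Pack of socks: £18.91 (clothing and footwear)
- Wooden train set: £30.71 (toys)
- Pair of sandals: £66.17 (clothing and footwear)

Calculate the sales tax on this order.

£0.59

Spiral notebook £2.32: all other tangible goods → 4% → £0.09
Phone case £12.58: all other tangible goods → 4% → £0.50
RC car £59.84: toys, buyer-exempt → 0% → £0.00
Hoodie £49.71: clothing and footwear, buyer-exempt → 0% → £0.00
Action figure £13.42: toys, buyer-exempt → 0% → £0.00
Pack of socks £18.91: clothing and footwear, buyer-exempt → 0% → £0.00
Wooden train set £30.71: toys, buyer-exempt → 0% → £0.00
Pair of sandals £66.17: clothing and footwear, buyer-exempt → 0% → £0.00
Total tax = £0.09 + £0.50 = £0.59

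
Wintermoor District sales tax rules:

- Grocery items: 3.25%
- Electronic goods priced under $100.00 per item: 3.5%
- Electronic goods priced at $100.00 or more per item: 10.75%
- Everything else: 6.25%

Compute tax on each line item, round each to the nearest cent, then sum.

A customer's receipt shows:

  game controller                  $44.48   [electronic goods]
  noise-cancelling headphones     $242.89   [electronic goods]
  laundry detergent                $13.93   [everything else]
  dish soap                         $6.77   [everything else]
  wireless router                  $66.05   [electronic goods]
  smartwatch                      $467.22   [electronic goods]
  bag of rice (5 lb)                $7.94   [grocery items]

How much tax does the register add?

$81.76

Game controller $44.48: electronic goods, under $100.00 → 3.5% → $1.56
Noise-cancelling headphones $242.89: electronic goods, $100.00 or more → 10.75% → $26.11
Laundry detergent $13.93: everything else → 6.25% → $0.87
Dish soap $6.77: everything else → 6.25% → $0.42
Wireless router $66.05: electronic goods, under $100.00 → 3.5% → $2.31
Smartwatch $467.22: electronic goods, $100.00 or more → 10.75% → $50.23
Bag of rice (5 lb) $7.94: grocery items → 3.25% → $0.26
Total tax = $1.56 + $26.11 + $0.87 + $0.42 + $2.31 + $50.23 + $0.26 = $81.76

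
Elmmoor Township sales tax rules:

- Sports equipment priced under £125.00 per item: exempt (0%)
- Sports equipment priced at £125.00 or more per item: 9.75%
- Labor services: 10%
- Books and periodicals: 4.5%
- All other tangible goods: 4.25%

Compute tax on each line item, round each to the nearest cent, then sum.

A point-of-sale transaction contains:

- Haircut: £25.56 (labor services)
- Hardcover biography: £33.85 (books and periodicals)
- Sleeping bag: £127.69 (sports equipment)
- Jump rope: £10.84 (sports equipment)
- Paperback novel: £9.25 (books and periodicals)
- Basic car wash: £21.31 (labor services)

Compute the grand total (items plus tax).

Haircut £25.56: labor services → 10% → £2.56
Hardcover biography £33.85: books and periodicals → 4.5% → £1.52
Sleeping bag £127.69: sports equipment, £125.00 or more → 9.75% → £12.45
Jump rope £10.84: sports equipment, under £125.00 → 0% → £0.00
Paperback novel £9.25: books and periodicals → 4.5% → £0.42
Basic car wash £21.31: labor services → 10% → £2.13
Subtotal = £228.50; tax = £19.08; total due = £247.58

£247.58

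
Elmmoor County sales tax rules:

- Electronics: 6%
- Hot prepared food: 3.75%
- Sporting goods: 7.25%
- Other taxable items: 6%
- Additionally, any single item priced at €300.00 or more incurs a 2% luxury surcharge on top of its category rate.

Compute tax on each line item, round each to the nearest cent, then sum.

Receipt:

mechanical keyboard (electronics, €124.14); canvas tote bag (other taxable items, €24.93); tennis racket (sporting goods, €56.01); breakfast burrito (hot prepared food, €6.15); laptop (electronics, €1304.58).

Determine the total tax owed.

€117.61

Mechanical keyboard €124.14: electronics → 6% → €7.45
Canvas tote bag €24.93: other taxable items → 6% → €1.50
Tennis racket €56.01: sporting goods → 7.25% → €4.06
Breakfast burrito €6.15: hot prepared food → 3.75% → €0.23
Laptop €1304.58: electronics → 6% + 2% surcharge = 8% → €104.37
Total tax = €7.45 + €1.50 + €4.06 + €0.23 + €104.37 = €117.61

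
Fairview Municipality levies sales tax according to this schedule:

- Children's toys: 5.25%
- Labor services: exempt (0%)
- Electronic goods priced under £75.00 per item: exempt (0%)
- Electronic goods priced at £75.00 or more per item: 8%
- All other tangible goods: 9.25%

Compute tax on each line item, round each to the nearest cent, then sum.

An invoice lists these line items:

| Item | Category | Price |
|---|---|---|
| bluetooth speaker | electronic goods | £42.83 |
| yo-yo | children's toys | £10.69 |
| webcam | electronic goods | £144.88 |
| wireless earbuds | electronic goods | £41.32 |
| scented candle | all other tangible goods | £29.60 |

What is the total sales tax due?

Bluetooth speaker £42.83: electronic goods, under £75.00 → 0% → £0.00
Yo-yo £10.69: children's toys → 5.25% → £0.56
Webcam £144.88: electronic goods, £75.00 or more → 8% → £11.59
Wireless earbuds £41.32: electronic goods, under £75.00 → 0% → £0.00
Scented candle £29.60: all other tangible goods → 9.25% → £2.74
Total tax = £0.56 + £11.59 + £2.74 = £14.89

£14.89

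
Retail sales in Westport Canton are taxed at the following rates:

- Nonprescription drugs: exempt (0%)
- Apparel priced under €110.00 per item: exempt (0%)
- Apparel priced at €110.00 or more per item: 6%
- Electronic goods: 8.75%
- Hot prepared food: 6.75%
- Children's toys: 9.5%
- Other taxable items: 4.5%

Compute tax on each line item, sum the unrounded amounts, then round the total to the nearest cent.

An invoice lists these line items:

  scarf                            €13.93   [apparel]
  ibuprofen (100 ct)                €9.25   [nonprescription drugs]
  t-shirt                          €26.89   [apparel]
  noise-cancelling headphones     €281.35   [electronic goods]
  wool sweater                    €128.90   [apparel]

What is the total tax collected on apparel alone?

€7.73

Scarf €13.93: apparel, under €110.00 → 0% → €0.00
T-shirt €26.89: apparel, under €110.00 → 0% → €0.00
Wool sweater €128.90: apparel, €110.00 or more → 6% → €7.734
Tax on apparel: unrounded sum = €7.734 → €7.73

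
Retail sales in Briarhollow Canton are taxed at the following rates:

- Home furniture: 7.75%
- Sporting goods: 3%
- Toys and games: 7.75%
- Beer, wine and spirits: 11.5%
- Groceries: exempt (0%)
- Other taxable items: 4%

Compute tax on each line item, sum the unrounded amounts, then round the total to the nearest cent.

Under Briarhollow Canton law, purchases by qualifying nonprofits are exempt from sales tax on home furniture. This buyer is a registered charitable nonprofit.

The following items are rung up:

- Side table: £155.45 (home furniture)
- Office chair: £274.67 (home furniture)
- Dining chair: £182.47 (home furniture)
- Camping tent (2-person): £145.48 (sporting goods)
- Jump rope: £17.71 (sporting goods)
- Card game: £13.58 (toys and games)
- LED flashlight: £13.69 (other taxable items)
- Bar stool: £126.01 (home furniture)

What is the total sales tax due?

Side table £155.45: home furniture, buyer-exempt → 0% → £0.00
Office chair £274.67: home furniture, buyer-exempt → 0% → £0.00
Dining chair £182.47: home furniture, buyer-exempt → 0% → £0.00
Camping tent (2-person) £145.48: sporting goods → 3% → £4.3644
Jump rope £17.71: sporting goods → 3% → £0.5313
Card game £13.58: toys and games → 7.75% → £1.05245
LED flashlight £13.69: other taxable items → 4% → £0.5476
Bar stool £126.01: home furniture, buyer-exempt → 0% → £0.00
Unrounded tax sum = £6.49575 → £6.50

£6.50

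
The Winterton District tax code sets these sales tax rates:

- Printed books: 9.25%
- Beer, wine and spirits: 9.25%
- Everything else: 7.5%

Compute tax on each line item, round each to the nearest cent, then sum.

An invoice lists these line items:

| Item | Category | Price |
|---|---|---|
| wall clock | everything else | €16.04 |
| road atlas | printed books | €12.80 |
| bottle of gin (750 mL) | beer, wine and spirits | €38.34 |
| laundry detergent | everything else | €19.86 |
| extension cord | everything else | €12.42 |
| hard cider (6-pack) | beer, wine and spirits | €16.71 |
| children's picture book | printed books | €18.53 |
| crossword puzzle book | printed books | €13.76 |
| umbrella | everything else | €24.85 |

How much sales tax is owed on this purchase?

€14.74

Wall clock €16.04: everything else → 7.5% → €1.20
Road atlas €12.80: printed books → 9.25% → €1.18
Bottle of gin (750 mL) €38.34: beer, wine and spirits → 9.25% → €3.55
Laundry detergent €19.86: everything else → 7.5% → €1.49
Extension cord €12.42: everything else → 7.5% → €0.93
Hard cider (6-pack) €16.71: beer, wine and spirits → 9.25% → €1.55
Children's picture book €18.53: printed books → 9.25% → €1.71
Crossword puzzle book €13.76: printed books → 9.25% → €1.27
Umbrella €24.85: everything else → 7.5% → €1.86
Total tax = €1.20 + €1.18 + €3.55 + €1.49 + €0.93 + €1.55 + €1.71 + €1.27 + €1.86 = €14.74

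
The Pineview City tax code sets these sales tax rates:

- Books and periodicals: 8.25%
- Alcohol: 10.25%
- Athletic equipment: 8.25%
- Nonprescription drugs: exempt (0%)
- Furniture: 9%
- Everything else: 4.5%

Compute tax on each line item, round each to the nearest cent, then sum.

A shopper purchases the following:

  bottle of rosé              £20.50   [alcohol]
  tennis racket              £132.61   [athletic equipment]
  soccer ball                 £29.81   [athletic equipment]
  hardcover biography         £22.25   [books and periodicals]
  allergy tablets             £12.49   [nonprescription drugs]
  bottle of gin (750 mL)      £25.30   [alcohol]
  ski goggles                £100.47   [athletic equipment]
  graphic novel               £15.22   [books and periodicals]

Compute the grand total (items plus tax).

Bottle of rosé £20.50: alcohol → 10.25% → £2.10
Tennis racket £132.61: athletic equipment → 8.25% → £10.94
Soccer ball £29.81: athletic equipment → 8.25% → £2.46
Hardcover biography £22.25: books and periodicals → 8.25% → £1.84
Allergy tablets £12.49: nonprescription drugs → 0% → £0.00
Bottle of gin (750 mL) £25.30: alcohol → 10.25% → £2.59
Ski goggles £100.47: athletic equipment → 8.25% → £8.29
Graphic novel £15.22: books and periodicals → 8.25% → £1.26
Subtotal = £358.65; tax = £29.48; total due = £388.13

£388.13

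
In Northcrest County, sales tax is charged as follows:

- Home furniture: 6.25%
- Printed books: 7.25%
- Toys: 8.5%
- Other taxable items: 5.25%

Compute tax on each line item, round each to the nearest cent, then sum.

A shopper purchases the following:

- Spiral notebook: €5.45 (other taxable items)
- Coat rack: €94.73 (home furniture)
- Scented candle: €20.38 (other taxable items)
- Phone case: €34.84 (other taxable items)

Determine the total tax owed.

Spiral notebook €5.45: other taxable items → 5.25% → €0.29
Coat rack €94.73: home furniture → 6.25% → €5.92
Scented candle €20.38: other taxable items → 5.25% → €1.07
Phone case €34.84: other taxable items → 5.25% → €1.83
Total tax = €0.29 + €5.92 + €1.07 + €1.83 = €9.11

€9.11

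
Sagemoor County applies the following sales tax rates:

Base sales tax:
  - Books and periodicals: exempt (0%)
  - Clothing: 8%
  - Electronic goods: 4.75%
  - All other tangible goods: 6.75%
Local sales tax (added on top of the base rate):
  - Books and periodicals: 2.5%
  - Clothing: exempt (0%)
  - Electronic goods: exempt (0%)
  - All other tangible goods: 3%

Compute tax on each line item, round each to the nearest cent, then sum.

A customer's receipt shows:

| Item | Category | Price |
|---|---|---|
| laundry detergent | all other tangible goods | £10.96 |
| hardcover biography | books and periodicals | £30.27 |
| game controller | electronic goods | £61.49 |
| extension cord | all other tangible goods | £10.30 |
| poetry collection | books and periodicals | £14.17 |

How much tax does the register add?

Laundry detergent £10.96: all other tangible goods → 6.75% + 3% local = 9.75% → £1.07
Hardcover biography £30.27: books and periodicals → 0% + 2.5% local = 2.5% → £0.76
Game controller £61.49: electronic goods → 4.75% + 0% local = 4.75% → £2.92
Extension cord £10.30: all other tangible goods → 6.75% + 3% local = 9.75% → £1.00
Poetry collection £14.17: books and periodicals → 0% + 2.5% local = 2.5% → £0.35
Total tax = £1.07 + £0.76 + £2.92 + £1.00 + £0.35 = £6.10

£6.10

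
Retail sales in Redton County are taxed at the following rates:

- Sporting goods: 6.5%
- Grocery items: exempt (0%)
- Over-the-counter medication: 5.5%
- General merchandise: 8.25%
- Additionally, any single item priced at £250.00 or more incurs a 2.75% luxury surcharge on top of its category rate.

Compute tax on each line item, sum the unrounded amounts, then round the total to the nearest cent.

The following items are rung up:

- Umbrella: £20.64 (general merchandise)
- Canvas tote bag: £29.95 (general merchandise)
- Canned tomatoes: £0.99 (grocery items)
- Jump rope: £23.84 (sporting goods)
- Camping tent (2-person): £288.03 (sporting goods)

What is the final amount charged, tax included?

Umbrella £20.64: general merchandise → 8.25% → £1.7028
Canvas tote bag £29.95: general merchandise → 8.25% → £2.470875
Canned tomatoes £0.99: grocery items → 0% → £0.00
Jump rope £23.84: sporting goods → 6.5% → £1.5496
Camping tent (2-person) £288.03: sporting goods → 6.5% + 2.75% surcharge = 9.25% → £26.642775
Subtotal = £363.45; unrounded tax = £32.36605 → £32.37; total due = £395.82

£395.82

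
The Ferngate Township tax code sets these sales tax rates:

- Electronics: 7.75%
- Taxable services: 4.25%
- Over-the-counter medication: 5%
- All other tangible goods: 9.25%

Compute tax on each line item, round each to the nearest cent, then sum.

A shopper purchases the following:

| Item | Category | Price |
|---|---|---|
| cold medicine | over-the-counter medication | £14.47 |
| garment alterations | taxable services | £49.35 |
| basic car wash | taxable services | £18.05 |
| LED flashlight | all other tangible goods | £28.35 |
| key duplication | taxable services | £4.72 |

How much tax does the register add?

Cold medicine £14.47: over-the-counter medication → 5% → £0.72
Garment alterations £49.35: taxable services → 4.25% → £2.10
Basic car wash £18.05: taxable services → 4.25% → £0.77
LED flashlight £28.35: all other tangible goods → 9.25% → £2.62
Key duplication £4.72: taxable services → 4.25% → £0.20
Total tax = £0.72 + £2.10 + £0.77 + £2.62 + £0.20 = £6.41

£6.41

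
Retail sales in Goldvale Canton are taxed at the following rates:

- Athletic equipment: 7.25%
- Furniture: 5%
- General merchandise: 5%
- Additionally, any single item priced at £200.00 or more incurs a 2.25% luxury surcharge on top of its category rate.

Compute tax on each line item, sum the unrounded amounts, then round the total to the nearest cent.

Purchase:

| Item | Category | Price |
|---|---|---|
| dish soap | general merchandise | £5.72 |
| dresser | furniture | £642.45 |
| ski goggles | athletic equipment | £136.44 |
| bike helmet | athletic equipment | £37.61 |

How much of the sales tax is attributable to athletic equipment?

Ski goggles £136.44: athletic equipment → 7.25% → £9.8919
Bike helmet £37.61: athletic equipment → 7.25% → £2.726725
Tax on athletic equipment: unrounded sum = £12.618625 → £12.62

£12.62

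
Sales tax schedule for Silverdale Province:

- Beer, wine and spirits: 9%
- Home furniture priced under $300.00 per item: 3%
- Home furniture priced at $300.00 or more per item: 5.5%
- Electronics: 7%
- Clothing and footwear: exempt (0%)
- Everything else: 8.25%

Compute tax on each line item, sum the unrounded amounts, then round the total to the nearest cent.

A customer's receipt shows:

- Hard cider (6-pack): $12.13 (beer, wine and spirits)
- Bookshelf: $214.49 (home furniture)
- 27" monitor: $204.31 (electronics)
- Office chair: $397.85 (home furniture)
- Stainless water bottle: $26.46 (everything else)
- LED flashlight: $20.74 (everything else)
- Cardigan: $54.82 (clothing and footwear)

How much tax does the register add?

$47.60

Hard cider (6-pack) $12.13: beer, wine and spirits → 9% → $1.0917
Bookshelf $214.49: home furniture, under $300.00 → 3% → $6.4347
27" monitor $204.31: electronics → 7% → $14.3017
Office chair $397.85: home furniture, $300.00 or more → 5.5% → $21.88175
Stainless water bottle $26.46: everything else → 8.25% → $2.18295
LED flashlight $20.74: everything else → 8.25% → $1.71105
Cardigan $54.82: clothing and footwear → 0% → $0.00
Unrounded tax sum = $47.60385 → $47.60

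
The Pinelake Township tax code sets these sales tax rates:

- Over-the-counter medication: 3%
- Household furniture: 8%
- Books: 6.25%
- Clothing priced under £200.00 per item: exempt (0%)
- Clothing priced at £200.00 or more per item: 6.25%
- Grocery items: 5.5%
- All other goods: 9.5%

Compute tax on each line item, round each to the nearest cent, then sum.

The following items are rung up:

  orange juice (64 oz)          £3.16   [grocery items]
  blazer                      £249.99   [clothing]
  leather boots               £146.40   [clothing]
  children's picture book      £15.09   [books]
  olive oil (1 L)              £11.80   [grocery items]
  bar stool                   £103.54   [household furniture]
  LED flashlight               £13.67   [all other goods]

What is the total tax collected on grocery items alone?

£0.82

Orange juice (64 oz) £3.16: grocery items → 5.5% → £0.17
Olive oil (1 L) £11.80: grocery items → 5.5% → £0.65
Tax on grocery items = £0.17 + £0.65 = £0.82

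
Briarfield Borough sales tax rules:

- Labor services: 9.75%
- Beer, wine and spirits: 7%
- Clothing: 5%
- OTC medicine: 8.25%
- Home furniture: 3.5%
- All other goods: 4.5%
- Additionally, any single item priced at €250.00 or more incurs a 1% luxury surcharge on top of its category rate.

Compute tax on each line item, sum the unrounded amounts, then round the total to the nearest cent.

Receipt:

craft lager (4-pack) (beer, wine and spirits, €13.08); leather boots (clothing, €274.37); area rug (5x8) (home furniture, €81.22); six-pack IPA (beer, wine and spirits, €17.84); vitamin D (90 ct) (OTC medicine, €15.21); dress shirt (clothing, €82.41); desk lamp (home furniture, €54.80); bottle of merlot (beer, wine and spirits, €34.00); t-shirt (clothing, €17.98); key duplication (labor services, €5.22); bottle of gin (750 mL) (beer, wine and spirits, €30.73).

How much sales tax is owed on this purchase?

€34.70

Craft lager (4-pack) €13.08: beer, wine and spirits → 7% → €0.9156
Leather boots €274.37: clothing → 5% + 1% surcharge = 6% → €16.4622
Area rug (5x8) €81.22: home furniture → 3.5% → €2.8427
Six-pack IPA €17.84: beer, wine and spirits → 7% → €1.2488
Vitamin D (90 ct) €15.21: OTC medicine → 8.25% → €1.254825
Dress shirt €82.41: clothing → 5% → €4.1205
Desk lamp €54.80: home furniture → 3.5% → €1.918
Bottle of merlot €34.00: beer, wine and spirits → 7% → €2.38
T-shirt €17.98: clothing → 5% → €0.899
Key duplication €5.22: labor services → 9.75% → €0.50895
Bottle of gin (750 mL) €30.73: beer, wine and spirits → 7% → €2.1511
Unrounded tax sum = €34.701675 → €34.70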